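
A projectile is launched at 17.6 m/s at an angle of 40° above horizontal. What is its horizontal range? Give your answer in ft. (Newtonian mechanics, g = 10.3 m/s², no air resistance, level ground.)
R = v₀² sin(2θ) / g (with unit conversion) = 97.17 ft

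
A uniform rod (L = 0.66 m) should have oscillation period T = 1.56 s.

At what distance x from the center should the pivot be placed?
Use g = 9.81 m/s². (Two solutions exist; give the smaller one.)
T = 2π√((L²/12 + x²)/(gx)). Let c = T²g/(4π²) = 0.6047.
x² − cx + L²/12 = 0 → x = (c − √(c² − L²/3))/2 = 0.06758 m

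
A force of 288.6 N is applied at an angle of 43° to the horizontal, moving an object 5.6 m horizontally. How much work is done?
W = Fd cosθ = 288.6×5.6×cos(43°) = 1182.0 J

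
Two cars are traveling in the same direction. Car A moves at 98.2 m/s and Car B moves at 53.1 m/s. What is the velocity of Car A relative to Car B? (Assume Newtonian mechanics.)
v_rel = v_A - v_B = 98.2 - 53.1 = 45.1 m/s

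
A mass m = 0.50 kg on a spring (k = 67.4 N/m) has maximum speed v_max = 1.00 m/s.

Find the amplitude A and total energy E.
½mv²_max = ½kA² → A = v_max√(m/k) = 1.0×√(0.5/67.4) = 0.08613 m = 8.613 cm
E = ½mv²_max = ½×0.5×1.0² = 0.25 J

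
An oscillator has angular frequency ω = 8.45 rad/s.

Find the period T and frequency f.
T = 2π/ω = 2π/8.45 = 0.7436 s; f = ω/2π = 1.345 Hz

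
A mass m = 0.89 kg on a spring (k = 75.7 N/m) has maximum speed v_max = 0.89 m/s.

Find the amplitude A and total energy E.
½mv²_max = ½kA² → A = v_max√(m/k) = 0.89×√(0.89/75.7) = 0.0965 m = 9.65 cm
E = ½mv²_max = ½×0.89×0.89² = 0.3525 J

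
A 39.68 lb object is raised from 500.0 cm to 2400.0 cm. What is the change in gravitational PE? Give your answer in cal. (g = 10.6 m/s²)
ΔPE = mg(h₂ − h₁) = 18 kg × 10.6 m/s² × (24 − 5) m = 3625 J = 866.4 cal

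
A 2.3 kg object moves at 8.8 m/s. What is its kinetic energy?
KE = ½mv² = ½×2.3×8.8² = 89.056 J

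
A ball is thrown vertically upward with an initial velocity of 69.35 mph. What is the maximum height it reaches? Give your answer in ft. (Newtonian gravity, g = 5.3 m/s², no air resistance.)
h_max = v₀²/(2g) (with unit conversion) = 297.5 ft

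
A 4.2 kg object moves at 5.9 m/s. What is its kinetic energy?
KE = ½mv² = ½×4.2×5.9² = 73.101 J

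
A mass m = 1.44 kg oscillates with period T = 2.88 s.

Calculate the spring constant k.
T = 2π√(m/k) → k = m(2π/T)² = 1.44×(2π/2.88)² = 6.854 N/m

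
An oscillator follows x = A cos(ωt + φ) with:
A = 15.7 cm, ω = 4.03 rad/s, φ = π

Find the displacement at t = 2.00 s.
x = A cos(ωt + φ) = 15.7×cos(4.03×2.0 + π) = 3.212 cm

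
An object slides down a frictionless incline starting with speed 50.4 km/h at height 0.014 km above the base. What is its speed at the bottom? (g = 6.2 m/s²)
½mv₀² + mgh = ½mv² → v = √(v₀² + 2gh) = √(14² + 2×6.2×14) = 19.22 m/s = 69.21 km/h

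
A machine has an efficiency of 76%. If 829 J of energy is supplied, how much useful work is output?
W_out = η × W_in = 0.76 × 829 = 630.04 J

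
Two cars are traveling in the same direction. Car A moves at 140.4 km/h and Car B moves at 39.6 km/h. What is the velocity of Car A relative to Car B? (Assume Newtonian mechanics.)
v_rel = v_A - v_B = 140.4 - 39.6 = 100.8 km/h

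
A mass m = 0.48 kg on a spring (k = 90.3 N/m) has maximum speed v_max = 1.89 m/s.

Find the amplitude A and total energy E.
½mv²_max = ½kA² → A = v_max√(m/k) = 1.89×√(0.48/90.3) = 0.1378 m = 13.78 cm
E = ½mv²_max = ½×0.48×1.89² = 0.8573 J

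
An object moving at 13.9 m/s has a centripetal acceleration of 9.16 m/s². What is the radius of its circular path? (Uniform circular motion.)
r = v²/a_c = 13.9²/9.16 = 21.09 m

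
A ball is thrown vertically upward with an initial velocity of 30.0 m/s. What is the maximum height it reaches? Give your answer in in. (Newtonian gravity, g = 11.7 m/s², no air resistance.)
h_max = v₀²/(2g) (with unit conversion) = 1514.0 in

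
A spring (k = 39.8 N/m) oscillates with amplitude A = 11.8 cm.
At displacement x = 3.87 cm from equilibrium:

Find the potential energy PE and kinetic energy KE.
E_total = ½kA² = ½×39.8×(0.118)² = 0.2771 J
PE = ½kx² = ½×39.8×(0.0387)² = 0.0298 J
KE = E_total − PE = 0.2473 J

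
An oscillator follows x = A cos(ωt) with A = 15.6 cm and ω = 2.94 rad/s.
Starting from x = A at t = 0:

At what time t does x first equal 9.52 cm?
cos(ωt) = x/A = 9.52/15.6 = 0.6103
ωt = arccos(0.6103) = 0.9144 rad
t = 0.9144/2.94 = 0.311 s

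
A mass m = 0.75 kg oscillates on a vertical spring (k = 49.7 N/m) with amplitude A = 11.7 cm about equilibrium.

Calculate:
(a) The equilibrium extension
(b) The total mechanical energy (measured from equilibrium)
x_eq = mg/k = 0.75×9.81/49.7 = 0.148 m = 14.8 cm
E = ½kA² = ½×49.7×(0.117)² = 0.3402 J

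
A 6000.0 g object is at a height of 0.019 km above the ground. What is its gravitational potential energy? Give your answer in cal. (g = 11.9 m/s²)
PE = mgh = 6 kg × 11.9 m/s² × 19 m = 1357 J = 324.2 cal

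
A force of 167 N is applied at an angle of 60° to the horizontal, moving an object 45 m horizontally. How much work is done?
W = Fd cosθ = 167×45×cos(60°) = 3757.5 J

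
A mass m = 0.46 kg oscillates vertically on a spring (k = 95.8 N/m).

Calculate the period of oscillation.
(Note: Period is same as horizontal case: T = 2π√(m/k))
T = 2π√(m/k) = 2π√(0.46/95.8) = 0.4354 s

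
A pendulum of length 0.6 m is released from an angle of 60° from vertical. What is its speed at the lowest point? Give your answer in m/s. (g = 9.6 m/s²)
h = L(1 − cosθ) = 0.6×(1 − cos60°) = 0.3 m
v = √(2gh) = √(2×9.6×0.3) = 2.4 m/s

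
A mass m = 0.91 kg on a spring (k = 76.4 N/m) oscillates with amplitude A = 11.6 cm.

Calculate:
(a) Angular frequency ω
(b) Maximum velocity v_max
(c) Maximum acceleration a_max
ω = √(k/m) = √(76.4/0.91) = 9.163 rad/s
v_max = ωA = 9.163×0.116 = 1.063 m/s
a_max = ω²A = 9.163²×0.116 = 9.739 m/s²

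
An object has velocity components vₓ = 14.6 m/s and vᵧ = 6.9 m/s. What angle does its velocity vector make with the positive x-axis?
θ = arctan(vᵧ/vₓ) = arctan(6.9/14.6) = 25.3°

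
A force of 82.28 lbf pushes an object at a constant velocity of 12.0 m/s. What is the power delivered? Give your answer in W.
P = Fv = 366 N × 12 m/s = 4392 W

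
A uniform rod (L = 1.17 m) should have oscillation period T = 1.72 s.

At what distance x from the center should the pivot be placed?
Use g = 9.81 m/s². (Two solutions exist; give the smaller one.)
T = 2π√((L²/12 + x²)/(gx)). Let c = T²g/(4π²) = 0.7351.
x² − cx + L²/12 = 0 → x = (c − √(c² − L²/3))/2 = 0.2225 m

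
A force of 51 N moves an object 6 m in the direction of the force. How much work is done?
W = Fd = 51×6 = 306.0 J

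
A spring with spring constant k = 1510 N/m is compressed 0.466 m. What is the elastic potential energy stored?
PE = ½kx² = ½×1510×0.466² = 164.0 J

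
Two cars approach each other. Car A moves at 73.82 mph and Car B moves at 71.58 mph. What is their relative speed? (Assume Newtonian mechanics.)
v_rel = v_A + v_B = 73.82 + 71.58 = 145.4 mph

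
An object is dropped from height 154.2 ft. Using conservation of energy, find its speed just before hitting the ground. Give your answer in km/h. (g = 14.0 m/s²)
mgh = ½mv² → v = √(2gh) = √(2×14.0×47) = 36.28 m/s = 130.6 km/h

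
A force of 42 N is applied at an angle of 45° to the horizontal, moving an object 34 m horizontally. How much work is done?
W = Fd cosθ = 42×34×cos(45°) = 1009.7 J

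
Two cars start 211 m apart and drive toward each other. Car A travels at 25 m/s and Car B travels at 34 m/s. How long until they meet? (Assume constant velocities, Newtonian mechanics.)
Combined speed: v_combined = 25 + 34 = 59 m/s
Time to meet: t = d/59 = 211/59 = 3.58 s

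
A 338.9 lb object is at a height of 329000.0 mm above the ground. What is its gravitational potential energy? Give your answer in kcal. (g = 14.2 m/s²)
PE = mgh = 153.7 kg × 14.2 m/s² × 329 m = 7.182e+05 J = 171.6 kcal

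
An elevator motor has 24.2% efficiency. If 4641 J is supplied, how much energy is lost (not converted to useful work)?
W_out = η × W_in = 0.242×4641 = 1123.1 J
W_lost = W_in − W_out = 4641 − 1123.1 = 3517.9 J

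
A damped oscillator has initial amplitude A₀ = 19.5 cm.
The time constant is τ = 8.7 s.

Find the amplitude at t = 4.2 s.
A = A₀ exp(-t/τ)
A = A₀ exp(−t/τ) = 19.5×exp(−4.2/8.7) = 12.03 cm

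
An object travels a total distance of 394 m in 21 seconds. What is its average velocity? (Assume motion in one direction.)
v_avg = Δd / Δt = 394 / 21 = 18.76 m/s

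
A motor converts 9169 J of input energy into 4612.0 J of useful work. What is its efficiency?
η = W_out/W_in = 4612.0/9169 = 0.503 = 50.3%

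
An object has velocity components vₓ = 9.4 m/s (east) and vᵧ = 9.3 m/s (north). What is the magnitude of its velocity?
|v| = √(vₓ² + vᵧ²) = √(9.4² + 9.3²) = √(174.85) = 13.22 m/s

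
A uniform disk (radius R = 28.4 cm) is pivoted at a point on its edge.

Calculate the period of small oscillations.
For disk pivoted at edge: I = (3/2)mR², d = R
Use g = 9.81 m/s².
I/m = (3/2)R² = 0.121 m²; d = R = 0.284 m
T = 2π√((3/2)R²/(gR)) = 2π√(3R/(2g)) = 1.309 s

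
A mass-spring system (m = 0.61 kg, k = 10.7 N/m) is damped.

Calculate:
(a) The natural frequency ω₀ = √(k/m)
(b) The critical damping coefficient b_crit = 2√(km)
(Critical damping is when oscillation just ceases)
ω₀ = √(k/m) = √(10.7/0.61) = 4.188 rad/s
b_crit = 2√(km) = 2√(10.7×0.61) = 5.11 kg/s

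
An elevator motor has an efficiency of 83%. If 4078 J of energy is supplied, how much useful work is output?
W_out = η × W_in = 0.83 × 4078 = 3384.7 J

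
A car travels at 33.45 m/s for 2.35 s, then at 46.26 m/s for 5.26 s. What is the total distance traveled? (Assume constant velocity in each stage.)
d₁ = v₁t₁ = 33.45 × 2.35 = 78.6075 m
d₂ = v₂t₂ = 46.26 × 5.26 = 243.328 m
d_total = 78.6075 + 243.328 = 321.94 m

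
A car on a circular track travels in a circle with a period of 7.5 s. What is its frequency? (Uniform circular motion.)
f = 1/T = 1/7.5 = 0.1333 Hz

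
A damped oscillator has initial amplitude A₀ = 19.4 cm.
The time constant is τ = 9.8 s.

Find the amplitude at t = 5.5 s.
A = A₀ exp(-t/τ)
A = A₀ exp(−t/τ) = 19.4×exp(−5.5/9.8) = 11.07 cm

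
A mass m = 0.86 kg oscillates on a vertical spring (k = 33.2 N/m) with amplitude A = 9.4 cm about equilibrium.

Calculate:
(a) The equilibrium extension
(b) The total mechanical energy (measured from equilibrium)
x_eq = mg/k = 0.86×9.81/33.2 = 0.2541 m = 25.41 cm
E = ½kA² = ½×33.2×(0.094)² = 0.1467 J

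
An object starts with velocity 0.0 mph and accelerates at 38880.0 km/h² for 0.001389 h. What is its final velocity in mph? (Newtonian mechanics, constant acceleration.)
v = v₀ + at (with unit conversion) = 33.56 mph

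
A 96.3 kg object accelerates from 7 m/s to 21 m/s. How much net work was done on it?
W_net = ΔKE = ½m(v₂² − v₁²) = ½×96.3×(21² − 7²) = 18874.8 J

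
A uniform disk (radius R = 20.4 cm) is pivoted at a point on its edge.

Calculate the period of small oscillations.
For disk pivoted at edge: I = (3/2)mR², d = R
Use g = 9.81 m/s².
I/m = (3/2)R² = 0.06242 m²; d = R = 0.204 m
T = 2π√((3/2)R²/(gR)) = 2π√(3R/(2g)) = 1.11 s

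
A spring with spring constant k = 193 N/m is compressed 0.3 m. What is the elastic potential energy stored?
PE = ½kx² = ½×193×0.3² = 8.685 J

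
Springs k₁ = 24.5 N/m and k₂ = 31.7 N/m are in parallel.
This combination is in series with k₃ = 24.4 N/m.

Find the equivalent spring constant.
k₁₂ = k₁ + k₂ = 56.2 N/m (parallel)
1/k_eq = 1/k₁₂ + 1/k₃ → k_eq = 17.01 N/m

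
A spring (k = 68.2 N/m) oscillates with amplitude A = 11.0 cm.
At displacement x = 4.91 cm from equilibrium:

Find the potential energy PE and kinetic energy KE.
E_total = ½kA² = ½×68.2×(0.11)² = 0.4126 J
PE = ½kx² = ½×68.2×(0.0491)² = 0.08221 J
KE = E_total − PE = 0.3304 J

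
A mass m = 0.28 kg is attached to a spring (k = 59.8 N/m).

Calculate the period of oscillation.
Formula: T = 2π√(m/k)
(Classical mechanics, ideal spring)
T = 2π√(m/k) = 2π√(0.28/59.8) = 0.4299 s; f = 1/T = 2.326 Hz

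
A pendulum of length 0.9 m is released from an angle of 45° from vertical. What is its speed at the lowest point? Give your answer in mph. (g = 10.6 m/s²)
h = L(1 − cosθ) = 0.9×(1 − cos45°) = 0.2636 m
v = √(2gh) = √(2×10.6×0.2636) = 2.364 m/s = 5.288 mph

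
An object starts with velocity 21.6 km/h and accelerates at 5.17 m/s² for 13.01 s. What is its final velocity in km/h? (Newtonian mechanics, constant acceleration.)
v = v₀ + at (with unit conversion) = 263.7 km/h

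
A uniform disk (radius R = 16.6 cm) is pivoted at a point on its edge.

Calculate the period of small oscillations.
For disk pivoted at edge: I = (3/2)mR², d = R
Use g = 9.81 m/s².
I/m = (3/2)R² = 0.04133 m²; d = R = 0.166 m
T = 2π√((3/2)R²/(gR)) = 2π√(3R/(2g)) = 1.001 s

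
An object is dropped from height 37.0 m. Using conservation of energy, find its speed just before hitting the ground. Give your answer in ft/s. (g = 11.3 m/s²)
mgh = ½mv² → v = √(2gh) = √(2×11.3×37) = 28.92 m/s = 94.87 ft/s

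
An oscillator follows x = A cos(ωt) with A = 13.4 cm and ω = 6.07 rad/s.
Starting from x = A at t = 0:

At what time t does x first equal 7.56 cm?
cos(ωt) = x/A = 7.56/13.4 = 0.5642
ωt = arccos(0.5642) = 0.9714 rad
t = 0.9714/6.07 = 0.16 s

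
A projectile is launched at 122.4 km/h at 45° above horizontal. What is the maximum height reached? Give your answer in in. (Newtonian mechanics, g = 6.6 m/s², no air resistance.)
H = v₀²sin²(θ)/(2g) (with unit conversion) = 1724.0 in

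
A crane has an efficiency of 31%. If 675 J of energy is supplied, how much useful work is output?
W_out = η × W_in = 0.31 × 675 = 209.25 J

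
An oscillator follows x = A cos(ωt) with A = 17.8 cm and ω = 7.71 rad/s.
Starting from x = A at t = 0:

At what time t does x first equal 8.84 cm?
cos(ωt) = x/A = 8.84/17.8 = 0.4966
ωt = arccos(0.4966) = 1.051 rad
t = 1.051/7.71 = 0.1363 s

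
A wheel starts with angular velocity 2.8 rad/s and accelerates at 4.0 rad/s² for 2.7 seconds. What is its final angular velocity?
ω = ω₀ + αt = 2.8 + 4.0 × 2.7 = 13.6 rad/s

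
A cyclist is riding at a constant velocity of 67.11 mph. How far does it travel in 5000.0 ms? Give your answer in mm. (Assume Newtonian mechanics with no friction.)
d = vt (with unit conversion) = 150000.0 mm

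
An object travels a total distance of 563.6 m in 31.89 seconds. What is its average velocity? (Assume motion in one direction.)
v_avg = Δd / Δt = 563.6 / 31.89 = 17.67 m/s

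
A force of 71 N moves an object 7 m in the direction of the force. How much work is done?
W = Fd = 71×7 = 497.0 J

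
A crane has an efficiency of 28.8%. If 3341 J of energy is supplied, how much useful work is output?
W_out = η × W_in = 0.288 × 3341 = 962.21 J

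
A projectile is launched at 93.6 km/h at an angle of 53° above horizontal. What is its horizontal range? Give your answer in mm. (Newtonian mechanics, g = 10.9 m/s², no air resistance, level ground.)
R = v₀² sin(2θ) / g (with unit conversion) = 59620.0 mm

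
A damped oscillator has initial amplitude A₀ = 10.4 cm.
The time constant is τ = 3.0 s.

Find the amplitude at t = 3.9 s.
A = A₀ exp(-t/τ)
A = A₀ exp(−t/τ) = 10.4×exp(−3.9/3.0) = 2.834 cm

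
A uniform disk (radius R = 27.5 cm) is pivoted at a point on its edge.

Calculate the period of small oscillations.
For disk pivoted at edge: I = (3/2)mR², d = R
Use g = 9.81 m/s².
I/m = (3/2)R² = 0.1134 m²; d = R = 0.275 m
T = 2π√((3/2)R²/(gR)) = 2π√(3R/(2g)) = 1.288 s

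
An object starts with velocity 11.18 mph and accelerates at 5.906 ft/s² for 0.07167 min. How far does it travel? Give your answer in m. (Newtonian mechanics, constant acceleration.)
d = v₀t + ½at² (with unit conversion) = 38.14 m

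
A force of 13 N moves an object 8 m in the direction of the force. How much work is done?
W = Fd = 13×8 = 104.0 J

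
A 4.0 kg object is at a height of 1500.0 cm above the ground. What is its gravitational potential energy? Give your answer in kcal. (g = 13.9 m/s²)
PE = mgh = 4 kg × 13.9 m/s² × 15 m = 834 J = 0.1993 kcal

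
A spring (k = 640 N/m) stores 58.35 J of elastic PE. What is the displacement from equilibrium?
PE = ½kx² → x = √(2PE/k) = √(2×58.35/640) = 0.427 m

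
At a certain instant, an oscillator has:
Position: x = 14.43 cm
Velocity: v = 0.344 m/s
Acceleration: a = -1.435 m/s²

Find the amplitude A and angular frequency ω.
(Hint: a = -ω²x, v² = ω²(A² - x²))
a = −ω²x → ω = √(|a|/x) = √(1.435/0.1443) = 3.153 rad/s
v² = ω²(A² − x²) → A = √(x² + v²/ω²) = √(0.1443² + 0.344²/3.153²) = 0.1809 m = 18.09 cm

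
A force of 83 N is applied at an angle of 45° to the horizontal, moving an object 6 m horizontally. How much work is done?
W = Fd cosθ = 83×6×cos(45°) = 352.14 J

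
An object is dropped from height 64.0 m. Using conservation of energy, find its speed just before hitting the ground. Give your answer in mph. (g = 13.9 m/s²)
mgh = ½mv² → v = √(2gh) = √(2×13.9×64) = 42.18 m/s = 94.36 mph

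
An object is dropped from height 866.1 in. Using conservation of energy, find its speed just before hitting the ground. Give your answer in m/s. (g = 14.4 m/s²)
mgh = ½mv² → v = √(2gh) = √(2×14.4×22) = 25.17 m/s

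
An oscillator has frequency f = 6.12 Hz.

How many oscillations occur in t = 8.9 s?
n = f×t = 6.12×8.9 = 54.47 oscillations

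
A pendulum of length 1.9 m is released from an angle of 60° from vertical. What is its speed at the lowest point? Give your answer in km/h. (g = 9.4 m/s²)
h = L(1 − cosθ) = 1.9×(1 − cos60°) = 0.95 m
v = √(2gh) = √(2×9.4×0.95) = 4.226 m/s = 15.21 km/h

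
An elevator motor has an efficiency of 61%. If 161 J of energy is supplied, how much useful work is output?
W_out = η × W_in = 0.61 × 161 = 98.21 J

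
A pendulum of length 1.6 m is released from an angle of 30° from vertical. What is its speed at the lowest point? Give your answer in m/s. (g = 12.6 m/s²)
h = L(1 − cosθ) = 1.6×(1 − cos30°) = 0.2144 m
v = √(2gh) = √(2×12.6×0.2144) = 2.324 m/s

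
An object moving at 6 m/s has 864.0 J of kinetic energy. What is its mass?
KE = ½mv² → m = 2KE/v² = 2×864.0/6² = 48.0 kg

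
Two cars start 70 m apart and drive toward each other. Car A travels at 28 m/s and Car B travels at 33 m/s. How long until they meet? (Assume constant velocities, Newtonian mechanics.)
Combined speed: v_combined = 28 + 33 = 61 m/s
Time to meet: t = d/61 = 70/61 = 1.15 s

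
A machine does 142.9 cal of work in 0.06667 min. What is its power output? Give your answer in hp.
P = W/t = 597.9 J / 4 s = 149.5 W = 0.2004 hp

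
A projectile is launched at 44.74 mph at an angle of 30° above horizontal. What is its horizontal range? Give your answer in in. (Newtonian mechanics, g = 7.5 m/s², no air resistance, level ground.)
R = v₀² sin(2θ) / g (with unit conversion) = 1819.0 in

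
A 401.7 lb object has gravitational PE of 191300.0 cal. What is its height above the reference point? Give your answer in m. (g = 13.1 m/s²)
PE = mgh → h = PE/(mg) = 8.004e+05 J / (182.2 kg × 13.1 m/s²) = 335.3 m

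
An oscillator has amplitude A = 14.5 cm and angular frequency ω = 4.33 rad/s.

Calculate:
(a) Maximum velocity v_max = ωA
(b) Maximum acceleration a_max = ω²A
v_max = ωA = 4.33×0.145 = 0.6279 m/s
a_max = ω²A = 4.33²×0.145 = 2.719 m/s²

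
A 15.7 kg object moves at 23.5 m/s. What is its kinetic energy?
KE = ½mv² = ½×15.7×23.5² = 4335.162 J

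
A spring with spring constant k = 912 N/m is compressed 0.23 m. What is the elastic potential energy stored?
PE = ½kx² = ½×912×0.23² = 24.12 J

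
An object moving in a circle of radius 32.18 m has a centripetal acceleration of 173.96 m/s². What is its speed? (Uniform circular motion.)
v = √(a_c × r) = √(173.96 × 32.18) = 74.82 m/s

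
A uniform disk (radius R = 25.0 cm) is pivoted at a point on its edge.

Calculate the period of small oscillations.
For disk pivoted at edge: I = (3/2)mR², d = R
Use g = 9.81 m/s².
I/m = (3/2)R² = 0.09375 m²; d = R = 0.25 m
T = 2π√((3/2)R²/(gR)) = 2π√(3R/(2g)) = 1.228 s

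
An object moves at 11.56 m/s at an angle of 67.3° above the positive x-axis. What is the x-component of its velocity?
vₓ = v cos(θ) = 11.56 × cos(67.3°) = 4.46 m/s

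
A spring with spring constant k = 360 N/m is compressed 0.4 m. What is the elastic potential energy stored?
PE = ½kx² = ½×360×0.4² = 28.8 J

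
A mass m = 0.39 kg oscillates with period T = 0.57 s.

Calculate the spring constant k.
T = 2π√(m/k) → k = m(2π/T)² = 0.39×(2π/0.57)² = 47.39 N/m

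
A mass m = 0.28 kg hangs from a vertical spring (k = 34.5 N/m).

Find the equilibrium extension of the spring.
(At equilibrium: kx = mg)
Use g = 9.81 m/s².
x_eq = mg/k = 0.28×9.81/34.5 = 0.07962 m = 7.962 cm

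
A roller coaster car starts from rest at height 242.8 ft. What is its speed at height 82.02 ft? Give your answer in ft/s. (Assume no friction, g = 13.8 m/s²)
mgh₁ = ½mv₂² + mgh₂ → v₂ = √(2g(h₁−h₂)) = √(2×13.8×(74.01−25)) = 36.78 m/s = 120.7 ft/s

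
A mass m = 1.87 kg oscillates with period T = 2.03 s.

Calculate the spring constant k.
T = 2π√(m/k) → k = m(2π/T)² = 1.87×(2π/2.03)² = 17.91 N/m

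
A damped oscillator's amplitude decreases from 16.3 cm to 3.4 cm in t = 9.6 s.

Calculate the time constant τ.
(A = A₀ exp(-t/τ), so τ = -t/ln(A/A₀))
A/A₀ = 3.4/16.3 = 0.2086; ln(A/A₀) = -1.567
τ = −t/ln(A/A₀) = −9.6/-1.567 = 6.125 s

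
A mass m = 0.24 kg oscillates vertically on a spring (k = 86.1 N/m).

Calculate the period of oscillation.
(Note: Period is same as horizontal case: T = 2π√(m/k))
T = 2π√(m/k) = 2π√(0.24/86.1) = 0.3317 s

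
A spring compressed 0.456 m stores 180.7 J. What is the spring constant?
PE = ½kx² → k = 2PE/x² = 2×180.7/0.456² = 1738.0 N/m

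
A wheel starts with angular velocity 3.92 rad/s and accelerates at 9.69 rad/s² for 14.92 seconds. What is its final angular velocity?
ω = ω₀ + αt = 3.92 + 9.69 × 14.92 = 148.49 rad/s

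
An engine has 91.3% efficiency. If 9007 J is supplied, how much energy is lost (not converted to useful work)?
W_out = η × W_in = 0.913×9007 = 8223.4 J
W_lost = W_in − W_out = 9007 − 8223.4 = 783.61 J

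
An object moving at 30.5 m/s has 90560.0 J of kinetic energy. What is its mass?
KE = ½mv² → m = 2KE/v² = 2×90560.0/30.5² = 194.7 kg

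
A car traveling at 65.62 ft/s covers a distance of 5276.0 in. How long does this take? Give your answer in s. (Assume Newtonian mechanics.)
t = d/v (with unit conversion) = 6.7 s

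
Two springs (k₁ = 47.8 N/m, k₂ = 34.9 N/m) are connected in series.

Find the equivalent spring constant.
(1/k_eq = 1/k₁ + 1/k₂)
1/k_eq = 1/47.8 + 1/34.9 = 0.049574; k_eq = 20.17 N/m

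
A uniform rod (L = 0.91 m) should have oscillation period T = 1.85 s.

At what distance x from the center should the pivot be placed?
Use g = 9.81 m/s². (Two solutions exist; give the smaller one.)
T = 2π√((L²/12 + x²)/(gx)). Let c = T²g/(4π²) = 0.8505.
x² − cx + L²/12 = 0 → x = (c − √(c² − L²/3))/2 = 0.09085 m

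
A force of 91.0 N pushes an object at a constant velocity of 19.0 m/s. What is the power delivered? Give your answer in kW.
P = Fv = 91 N × 19 m/s = 1729 W = 1.729 kW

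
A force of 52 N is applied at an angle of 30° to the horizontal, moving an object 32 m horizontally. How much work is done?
W = Fd cosθ = 52×32×cos(30°) = 1441.1 J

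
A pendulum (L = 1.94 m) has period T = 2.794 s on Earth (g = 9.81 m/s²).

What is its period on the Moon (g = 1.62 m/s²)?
T = 2π√(L/g), so T_moon/T_earth = √(g_earth/g_moon)
T_moon = 2π√(1.94/1.62) = 6.876 s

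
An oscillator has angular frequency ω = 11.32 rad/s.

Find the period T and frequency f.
T = 2π/ω = 2π/11.32 = 0.5551 s; f = ω/2π = 1.802 Hz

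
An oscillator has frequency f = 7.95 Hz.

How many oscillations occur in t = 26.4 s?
n = f×t = 7.95×26.4 = 209.9 oscillations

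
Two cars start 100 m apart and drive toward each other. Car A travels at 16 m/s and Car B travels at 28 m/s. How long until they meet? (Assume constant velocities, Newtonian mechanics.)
Combined speed: v_combined = 16 + 28 = 44 m/s
Time to meet: t = d/44 = 100/44 = 2.27 s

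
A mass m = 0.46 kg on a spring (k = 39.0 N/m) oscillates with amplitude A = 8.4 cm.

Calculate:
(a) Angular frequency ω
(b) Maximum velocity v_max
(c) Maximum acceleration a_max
ω = √(k/m) = √(39.0/0.46) = 9.208 rad/s
v_max = ωA = 9.208×0.084 = 0.7735 m/s
a_max = ω²A = 9.208²×0.084 = 7.122 m/s²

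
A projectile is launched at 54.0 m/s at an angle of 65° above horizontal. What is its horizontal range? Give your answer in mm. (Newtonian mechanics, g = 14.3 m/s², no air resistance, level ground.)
R = v₀² sin(2θ) / g (with unit conversion) = 156200.0 mm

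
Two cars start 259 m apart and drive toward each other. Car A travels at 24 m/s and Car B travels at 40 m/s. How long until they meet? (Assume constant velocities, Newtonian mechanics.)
Combined speed: v_combined = 24 + 40 = 64 m/s
Time to meet: t = d/64 = 259/64 = 4.05 s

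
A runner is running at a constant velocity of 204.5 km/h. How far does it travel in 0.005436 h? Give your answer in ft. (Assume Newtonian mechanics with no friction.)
d = vt (with unit conversion) = 3647.0 ft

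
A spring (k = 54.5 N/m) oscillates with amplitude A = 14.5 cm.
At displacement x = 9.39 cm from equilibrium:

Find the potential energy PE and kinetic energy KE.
E_total = ½kA² = ½×54.5×(0.145)² = 0.5729 J
PE = ½kx² = ½×54.5×(0.0939)² = 0.2403 J
KE = E_total − PE = 0.3327 J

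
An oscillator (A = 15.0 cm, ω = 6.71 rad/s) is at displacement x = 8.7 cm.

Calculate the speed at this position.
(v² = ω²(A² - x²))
v = ω√(A² − x²) = 6.71×√(0.15² − 0.087²) = 0.8199 m/s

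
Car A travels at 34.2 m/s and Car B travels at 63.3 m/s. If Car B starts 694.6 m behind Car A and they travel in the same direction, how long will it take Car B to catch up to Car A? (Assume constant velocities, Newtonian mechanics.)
Relative speed: v_rel = 63.3 - 34.2 = 29.1 m/s
Time to catch: t = d₀/v_rel = 694.6/29.1 = 23.87 s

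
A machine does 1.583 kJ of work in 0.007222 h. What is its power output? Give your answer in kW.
P = W/t = 1583 J / 26 s = 60.89 W = 0.06089 kW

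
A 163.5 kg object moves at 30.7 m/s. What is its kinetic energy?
KE = ½mv² = ½×163.5×30.7² = 77048.56 J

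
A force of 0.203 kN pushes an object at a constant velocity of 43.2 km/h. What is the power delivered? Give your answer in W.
P = Fv = 203 N × 12 m/s = 2436 W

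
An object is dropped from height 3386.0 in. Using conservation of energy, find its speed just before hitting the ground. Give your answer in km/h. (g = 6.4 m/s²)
mgh = ½mv² → v = √(2gh) = √(2×6.4×86) = 33.18 m/s = 119.4 km/h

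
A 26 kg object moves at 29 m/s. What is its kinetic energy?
KE = ½mv² = ½×26×29² = 10933.0 J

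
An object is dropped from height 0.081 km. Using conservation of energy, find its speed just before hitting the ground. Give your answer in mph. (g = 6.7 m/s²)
mgh = ½mv² → v = √(2gh) = √(2×6.7×81) = 32.95 m/s = 73.7 mph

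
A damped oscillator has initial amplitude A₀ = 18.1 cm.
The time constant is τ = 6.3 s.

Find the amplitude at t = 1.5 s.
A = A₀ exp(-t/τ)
A = A₀ exp(−t/τ) = 18.1×exp(−1.5/6.3) = 14.27 cm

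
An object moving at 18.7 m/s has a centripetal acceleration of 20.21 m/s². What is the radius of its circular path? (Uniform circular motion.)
r = v²/a_c = 18.7²/20.21 = 17.3 m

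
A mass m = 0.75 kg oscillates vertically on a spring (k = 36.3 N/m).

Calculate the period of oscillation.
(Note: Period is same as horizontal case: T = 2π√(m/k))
T = 2π√(m/k) = 2π√(0.75/36.3) = 0.9031 s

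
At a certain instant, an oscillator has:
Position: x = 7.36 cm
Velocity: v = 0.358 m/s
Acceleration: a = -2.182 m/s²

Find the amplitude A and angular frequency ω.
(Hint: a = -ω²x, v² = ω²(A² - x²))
a = −ω²x → ω = √(|a|/x) = √(2.182/0.0736) = 5.445 rad/s
v² = ω²(A² − x²) → A = √(x² + v²/ω²) = √(0.0736² + 0.358²/5.445²) = 0.09869 m = 9.869 cm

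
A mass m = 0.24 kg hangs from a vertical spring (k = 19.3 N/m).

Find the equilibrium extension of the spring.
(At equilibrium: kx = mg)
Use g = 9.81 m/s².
x_eq = mg/k = 0.24×9.81/19.3 = 0.122 m = 12.2 cm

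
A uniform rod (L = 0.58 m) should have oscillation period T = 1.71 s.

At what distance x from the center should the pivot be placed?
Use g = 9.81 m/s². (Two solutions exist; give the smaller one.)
T = 2π√((L²/12 + x²)/(gx)). Let c = T²g/(4π²) = 0.7266.
x² − cx + L²/12 = 0 → x = (c − √(c² − L²/3))/2 = 0.04088 m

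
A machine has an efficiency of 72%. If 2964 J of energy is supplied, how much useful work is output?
W_out = η × W_in = 0.72 × 2964 = 2134.1 J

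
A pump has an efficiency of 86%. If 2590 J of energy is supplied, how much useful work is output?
W_out = η × W_in = 0.86 × 2590 = 2227.4 J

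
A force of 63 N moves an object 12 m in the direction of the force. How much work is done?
W = Fd = 63×12 = 756.0 J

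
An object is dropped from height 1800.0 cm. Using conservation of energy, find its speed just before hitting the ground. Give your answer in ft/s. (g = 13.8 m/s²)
mgh = ½mv² → v = √(2gh) = √(2×13.8×18) = 22.29 m/s = 73.13 ft/s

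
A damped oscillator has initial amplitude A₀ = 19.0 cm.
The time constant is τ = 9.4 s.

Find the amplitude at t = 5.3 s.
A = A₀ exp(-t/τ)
A = A₀ exp(−t/τ) = 19.0×exp(−5.3/9.4) = 10.81 cm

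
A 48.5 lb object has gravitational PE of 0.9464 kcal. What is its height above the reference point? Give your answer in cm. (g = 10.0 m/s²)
PE = mgh → h = PE/(mg) = 3960 J / (22 kg × 10.0 m/s²) = 18 m = 1800.0 cm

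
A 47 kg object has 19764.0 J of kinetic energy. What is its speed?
KE = ½mv² → v = √(2KE/m) = √(2×19764.0/47) = 29.0 m/s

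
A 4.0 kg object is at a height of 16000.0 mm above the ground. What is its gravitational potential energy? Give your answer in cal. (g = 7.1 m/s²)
PE = mgh = 4 kg × 7.1 m/s² × 16 m = 454.4 J = 108.6 cal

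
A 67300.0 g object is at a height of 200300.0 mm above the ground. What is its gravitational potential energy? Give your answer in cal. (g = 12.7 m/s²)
PE = mgh = 67.3 kg × 12.7 m/s² × 200.3 m = 1.712e+05 J = 40920.0 cal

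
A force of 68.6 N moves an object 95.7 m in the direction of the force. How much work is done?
W = Fd = 68.6×95.7 = 6565.0 J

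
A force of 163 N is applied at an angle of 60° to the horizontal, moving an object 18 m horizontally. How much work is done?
W = Fd cosθ = 163×18×cos(60°) = 1467.0 J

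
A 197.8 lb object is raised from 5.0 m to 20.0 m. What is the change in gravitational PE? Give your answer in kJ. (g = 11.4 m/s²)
ΔPE = mg(h₂ − h₁) = 89.72 kg × 11.4 m/s² × (20 − 5) m = 1.534e+04 J = 15.34 kJ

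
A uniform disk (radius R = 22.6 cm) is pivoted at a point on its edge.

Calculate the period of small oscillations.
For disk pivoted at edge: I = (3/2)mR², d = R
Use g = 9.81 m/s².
I/m = (3/2)R² = 0.07661 m²; d = R = 0.226 m
T = 2π√((3/2)R²/(gR)) = 2π√(3R/(2g)) = 1.168 s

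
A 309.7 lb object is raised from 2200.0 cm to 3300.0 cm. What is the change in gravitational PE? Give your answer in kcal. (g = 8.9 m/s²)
ΔPE = mg(h₂ − h₁) = 140.5 kg × 8.9 m/s² × (33 − 22) m = 1.375e+04 J = 3.287 kcal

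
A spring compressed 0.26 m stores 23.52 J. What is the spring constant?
PE = ½kx² → k = 2PE/x² = 2×23.52/0.26² = 695.9 N/m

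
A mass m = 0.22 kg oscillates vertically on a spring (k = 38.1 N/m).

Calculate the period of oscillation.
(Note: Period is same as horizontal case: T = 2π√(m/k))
T = 2π√(m/k) = 2π√(0.22/38.1) = 0.4775 s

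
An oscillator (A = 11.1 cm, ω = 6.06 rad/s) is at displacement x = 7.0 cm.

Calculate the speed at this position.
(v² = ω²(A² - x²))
v = ω√(A² − x²) = 6.06×√(0.111² − 0.07²) = 0.522 m/s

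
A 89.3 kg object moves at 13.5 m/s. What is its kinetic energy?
KE = ½mv² = ½×89.3×13.5² = 8137.462 J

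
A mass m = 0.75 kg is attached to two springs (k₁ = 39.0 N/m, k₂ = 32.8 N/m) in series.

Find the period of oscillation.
k_eq = k₁k₂/(k₁+k₂) = 17.82 N/m
T = 2π√(m/k_eq) = 2π√(0.75/17.82) = 1.289 s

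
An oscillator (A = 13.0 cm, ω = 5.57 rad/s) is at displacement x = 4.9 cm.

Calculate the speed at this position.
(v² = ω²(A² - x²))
v = ω√(A² − x²) = 5.57×√(0.13² − 0.049²) = 0.6707 m/s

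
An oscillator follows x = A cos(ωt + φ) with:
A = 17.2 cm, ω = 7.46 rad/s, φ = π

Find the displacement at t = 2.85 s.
x = A cos(ωt + φ) = 17.2×cos(7.46×2.85 + π) = 12.82 cm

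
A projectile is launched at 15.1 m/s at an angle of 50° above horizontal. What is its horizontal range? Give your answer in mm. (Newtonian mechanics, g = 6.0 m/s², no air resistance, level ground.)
R = v₀² sin(2θ) / g (with unit conversion) = 37420.0 mm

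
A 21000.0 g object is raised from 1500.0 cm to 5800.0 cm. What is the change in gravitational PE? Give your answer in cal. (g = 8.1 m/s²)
ΔPE = mg(h₂ − h₁) = 21 kg × 8.1 m/s² × (58 − 15) m = 7314 J = 1748.0 cal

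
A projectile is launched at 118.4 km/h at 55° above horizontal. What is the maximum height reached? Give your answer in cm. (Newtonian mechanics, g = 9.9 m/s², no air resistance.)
H = v₀²sin²(θ)/(2g) (with unit conversion) = 3666.0 cm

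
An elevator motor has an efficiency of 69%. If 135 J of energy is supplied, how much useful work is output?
W_out = η × W_in = 0.69 × 135 = 93.15 J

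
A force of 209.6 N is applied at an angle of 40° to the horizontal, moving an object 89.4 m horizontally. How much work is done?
W = Fd cosθ = 209.6×89.4×cos(40°) = 14354.0 J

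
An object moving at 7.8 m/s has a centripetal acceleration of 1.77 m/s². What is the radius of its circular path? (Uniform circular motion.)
r = v²/a_c = 7.8²/1.77 = 34.37 m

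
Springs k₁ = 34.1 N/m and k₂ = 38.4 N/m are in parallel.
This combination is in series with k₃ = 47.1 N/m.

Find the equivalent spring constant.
k₁₂ = k₁ + k₂ = 72.5 N/m (parallel)
1/k_eq = 1/k₁₂ + 1/k₃ → k_eq = 28.55 N/m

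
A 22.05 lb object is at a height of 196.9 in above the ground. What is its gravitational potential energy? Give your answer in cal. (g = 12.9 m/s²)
PE = mgh = 10 kg × 12.9 m/s² × 5.001 m = 645.3 J = 154.2 cal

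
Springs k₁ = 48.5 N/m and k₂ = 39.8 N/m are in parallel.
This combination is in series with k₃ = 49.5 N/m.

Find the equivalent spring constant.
k₁₂ = k₁ + k₂ = 88.3 N/m (parallel)
1/k_eq = 1/k₁₂ + 1/k₃ → k_eq = 31.72 N/m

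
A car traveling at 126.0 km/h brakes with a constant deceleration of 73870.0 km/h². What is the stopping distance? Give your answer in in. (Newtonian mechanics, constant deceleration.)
d = v₀² / (2a) (with unit conversion) = 4231.0 in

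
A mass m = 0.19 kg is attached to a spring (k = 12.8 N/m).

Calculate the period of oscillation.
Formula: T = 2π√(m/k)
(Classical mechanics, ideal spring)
T = 2π√(m/k) = 2π√(0.19/12.8) = 0.7655 s; f = 1/T = 1.306 Hz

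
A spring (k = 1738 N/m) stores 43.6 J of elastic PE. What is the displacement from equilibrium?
PE = ½kx² → x = √(2PE/k) = √(2×43.6/1738) = 0.224 m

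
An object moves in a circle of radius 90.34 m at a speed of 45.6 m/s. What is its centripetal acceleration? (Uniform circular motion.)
a_c = v²/r = 45.6²/90.34 = 2079.36/90.34 = 23.02 m/s²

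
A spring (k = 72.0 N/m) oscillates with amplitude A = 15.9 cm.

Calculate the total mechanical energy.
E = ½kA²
E = ½kA² = ½×72.0×(0.159)² = 0.9101 J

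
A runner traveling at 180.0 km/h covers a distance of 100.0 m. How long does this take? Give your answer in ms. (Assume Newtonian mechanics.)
t = d/v (with unit conversion) = 2000.0 ms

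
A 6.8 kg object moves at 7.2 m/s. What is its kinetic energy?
KE = ½mv² = ½×6.8×7.2² = 176.256 J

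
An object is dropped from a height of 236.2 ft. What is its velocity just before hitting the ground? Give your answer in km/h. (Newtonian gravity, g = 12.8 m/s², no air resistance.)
v = √(2gh) (with unit conversion) = 154.6 km/h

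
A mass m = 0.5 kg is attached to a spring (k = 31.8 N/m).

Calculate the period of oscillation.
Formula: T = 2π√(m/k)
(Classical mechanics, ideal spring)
T = 2π√(m/k) = 2π√(0.5/31.8) = 0.7879 s; f = 1/T = 1.269 Hz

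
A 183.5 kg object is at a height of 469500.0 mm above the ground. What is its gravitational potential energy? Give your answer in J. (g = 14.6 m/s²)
PE = mgh = 183.5 kg × 14.6 m/s² × 469.5 m = 1.258e+06 J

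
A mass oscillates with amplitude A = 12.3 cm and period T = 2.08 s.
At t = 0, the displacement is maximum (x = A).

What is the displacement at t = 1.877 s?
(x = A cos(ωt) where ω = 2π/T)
ω = 2π/T = 2π/2.08 = 3.021 rad/s
x = A cos(ωt) = 12.3×cos(3.021×1.877) = 10.06 cm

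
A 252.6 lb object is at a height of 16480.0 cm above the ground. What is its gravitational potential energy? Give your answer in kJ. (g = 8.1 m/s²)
PE = mgh = 114.6 kg × 8.1 m/s² × 164.8 m = 1.529e+05 J = 152.9 kJ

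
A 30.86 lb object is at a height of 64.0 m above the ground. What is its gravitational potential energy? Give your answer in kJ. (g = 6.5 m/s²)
PE = mgh = 14 kg × 6.5 m/s² × 64 m = 5823 J = 5.823 kJ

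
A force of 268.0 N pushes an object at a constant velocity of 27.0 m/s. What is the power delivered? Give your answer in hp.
P = Fv = 268 N × 27 m/s = 7236 W = 9.704 hp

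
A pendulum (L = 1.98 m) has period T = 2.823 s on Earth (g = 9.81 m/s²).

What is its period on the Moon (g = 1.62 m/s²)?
T = 2π√(L/g), so T_moon/T_earth = √(g_earth/g_moon)
T_moon = 2π√(1.98/1.62) = 6.946 s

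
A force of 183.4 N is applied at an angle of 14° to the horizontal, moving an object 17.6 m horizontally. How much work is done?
W = Fd cosθ = 183.4×17.6×cos(14°) = 3132.0 J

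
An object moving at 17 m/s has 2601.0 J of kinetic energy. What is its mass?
KE = ½mv² → m = 2KE/v² = 2×2601.0/17² = 18.0 kg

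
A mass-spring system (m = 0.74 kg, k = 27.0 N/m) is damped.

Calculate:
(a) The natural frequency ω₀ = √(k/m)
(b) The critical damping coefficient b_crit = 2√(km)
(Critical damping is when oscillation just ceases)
ω₀ = √(k/m) = √(27.0/0.74) = 6.04 rad/s
b_crit = 2√(km) = 2√(27.0×0.74) = 8.94 kg/s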